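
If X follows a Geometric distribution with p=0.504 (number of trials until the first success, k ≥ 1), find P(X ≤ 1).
0.504000

We have X ~ Geometric(p=0.504) (number of trials until the first success, k ≥ 1).

The CDF gives us P(X ≤ k).

Using the CDF:
P(X ≤ 1) = 0.504000

This means there's approximately a 50.4% chance that X is at most 1.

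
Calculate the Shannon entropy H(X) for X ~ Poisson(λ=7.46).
2.4116 nats

We have X ~ Poisson(λ=7.46).

The Shannon entropy measures the uncertainty or information content of the distribution.

For a Poisson distribution with λ=7.46:
H(X) = 2.4116 nats

(In bits, this would be 3.4792 bits.)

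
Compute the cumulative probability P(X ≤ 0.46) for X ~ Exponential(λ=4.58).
0.878373

We have X ~ Exponential(λ=4.58).

The CDF gives us P(X ≤ k).

Using the CDF:
P(X ≤ 0.46) = 0.878373

This means there's approximately a 87.8% chance that X is at most 0.46.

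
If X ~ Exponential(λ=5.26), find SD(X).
0.1901

We have X ~ Exponential(λ=5.26).

For an Exponential distribution with λ=5.26:
σ = √Var(X) = 0.1901

The standard deviation is the square root of the variance.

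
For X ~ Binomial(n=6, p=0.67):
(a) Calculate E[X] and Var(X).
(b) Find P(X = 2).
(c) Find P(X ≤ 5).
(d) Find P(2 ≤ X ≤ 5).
(a) E[X] = 4.0200, Var(X) = 1.3266
(b) P(X = 2) = 0.079854
(c) P(X ≤ 5) = 0.909542
(d) P(2 ≤ X ≤ 5) = 0.892518

We have X ~ Binomial(n=6, p=0.67).

(a) Moments:
E[X] = 4.0200
Var(X) = 1.3266
σ = √Var(X) = 1.1518

(b) Point probability using PMF:
P(X = 2) = 0.079854

(c) Cumulative probability using CDF:
P(X ≤ 5) = F(5) = 0.909542

(d) Range probability:
P(2 ≤ X ≤ 5) = P(X ≤ 5) - P(X ≤ 1)
                   = F(5) - F(1)
                   = 0.909542 - 0.017024
                   = 0.892518

This means approximately 89.3% of outcomes fall in the interval [2, 5].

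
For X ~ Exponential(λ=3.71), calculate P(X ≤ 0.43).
0.797152

We have X ~ Exponential(λ=3.71).

The CDF gives us P(X ≤ k).

Using the CDF:
P(X ≤ 0.43) = 0.797152

This means there's approximately a 79.7% chance that X is at most 0.43.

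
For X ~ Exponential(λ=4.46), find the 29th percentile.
0.0768

We have X ~ Exponential(λ=4.46).

We want to find x such that P(X ≤ x) = 0.29.

This is the 29th percentile, which means 29% of values fall below this point.

Using the inverse CDF (quantile function):
x = F⁻¹(0.29) = 0.0768

Verification: P(X ≤ 0.0768) = 0.29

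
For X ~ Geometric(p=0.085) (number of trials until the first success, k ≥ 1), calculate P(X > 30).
0.069604

We have X ~ Geometric(p=0.085) (number of trials until the first success, k ≥ 1).

P(X > 30) = 1 - P(X ≤ 30)
                = 1 - F(30)
                = 1 - 0.930396
                = 0.069604

So there's approximately a 7.0% chance that X exceeds 30.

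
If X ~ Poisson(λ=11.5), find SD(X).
3.3912

We have X ~ Poisson(λ=11.5).

For a Poisson distribution with λ=11.5:
σ = √Var(X) = 3.3912

The standard deviation is the square root of the variance.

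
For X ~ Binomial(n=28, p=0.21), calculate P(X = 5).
0.177413

We have X ~ Binomial(n=28, p=0.21).

For a Binomial distribution, the PMF gives us the probability of each outcome.

Using the PMF formula:
P(X = 5) = 0.177413

Rounded to 4 decimal places: 0.1774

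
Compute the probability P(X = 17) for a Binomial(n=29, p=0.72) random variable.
0.045257

We have X ~ Binomial(n=29, p=0.72).

For a Binomial distribution, the PMF gives us the probability of each outcome.

Using the PMF formula:
P(X = 17) = 0.045257

Rounded to 4 decimal places: 0.0453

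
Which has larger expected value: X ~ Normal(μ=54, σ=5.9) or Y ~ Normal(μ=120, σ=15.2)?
Y has larger mean (120.0000 > 54.0000)

Compute the expected value for each distribution:

X ~ Normal(μ=54, σ=5.9):
E[X] = 54.0000

Y ~ Normal(μ=120, σ=15.2):
E[Y] = 120.0000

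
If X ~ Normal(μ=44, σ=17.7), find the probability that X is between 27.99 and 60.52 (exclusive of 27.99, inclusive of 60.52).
0.641816

We have X ~ Normal(μ=44, σ=17.7).

To find P(27.99 < X ≤ 60.52), we use:
P(27.99 < X ≤ 60.52) = P(X ≤ 60.52) - P(X ≤ 27.99)
                 = F(60.52) - F(27.99)
                 = 0.824676 - 0.182860
                 = 0.641816

So there's approximately a 64.2% chance that X falls in this range.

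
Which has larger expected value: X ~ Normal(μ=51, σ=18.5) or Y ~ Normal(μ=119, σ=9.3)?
Y has larger mean (119.0000 > 51.0000)

Compute the expected value for each distribution:

X ~ Normal(μ=51, σ=18.5):
E[X] = 51.0000

Y ~ Normal(μ=119, σ=9.3):
E[Y] = 119.0000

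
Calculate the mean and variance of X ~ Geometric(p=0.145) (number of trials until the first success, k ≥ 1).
E[X] = 6.8966, Var(X) = 40.6659

We have X ~ Geometric(p=0.145) (number of trials until the first success, k ≥ 1).

For a Geometric distribution with p=0.145 (number of trials until the first success, k ≥ 1):

Expected value:
E[X] = 6.8966

Variance:
Var(X) = 40.6659

Standard deviation:
σ = √Var(X) = 6.3770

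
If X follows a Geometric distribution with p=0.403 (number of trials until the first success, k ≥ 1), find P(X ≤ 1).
0.403000

We have X ~ Geometric(p=0.403) (number of trials until the first success, k ≥ 1).

The CDF gives us P(X ≤ k).

Using the CDF:
P(X ≤ 1) = 0.403000

This means there's approximately a 40.3% chance that X is at most 1.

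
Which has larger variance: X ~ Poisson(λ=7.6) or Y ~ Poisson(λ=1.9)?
X has larger variance (7.6000 > 1.9000)

Compute the variance for each distribution:

X ~ Poisson(λ=7.6):
Var(X) = 7.6000

Y ~ Poisson(λ=1.9):
Var(Y) = 1.9000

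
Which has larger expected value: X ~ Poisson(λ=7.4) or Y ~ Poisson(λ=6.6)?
X has larger mean (7.4000 > 6.6000)

Compute the expected value for each distribution:

X ~ Poisson(λ=7.4):
E[X] = 7.4000

Y ~ Poisson(λ=6.6):
E[Y] = 6.6000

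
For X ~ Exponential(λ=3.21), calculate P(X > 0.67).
0.116403

We have X ~ Exponential(λ=3.21).

P(X > 0.67) = 1 - P(X ≤ 0.67)
                = 1 - F(0.67)
                = 1 - 0.883597
                = 0.116403

So there's approximately a 11.6% chance that X exceeds 0.67.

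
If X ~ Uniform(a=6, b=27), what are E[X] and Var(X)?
E[X] = 16.5000, Var(X) = 36.7500

We have X ~ Uniform(a=6, b=27).

For a Uniform distribution with a=6, b=27:

Expected value:
E[X] = 16.5000

Variance:
Var(X) = 36.7500

Standard deviation:
σ = √Var(X) = 6.0622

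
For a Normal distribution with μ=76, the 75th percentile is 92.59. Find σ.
σ = 24.5964

For X ~ Normal(μ, σ), the p-th percentile satisfies x = μ + z_p × σ,
where z_p = Φ⁻¹(p) is the standard normal quantile.

Step 1: z_{0.75} = Φ⁻¹(0.75) = 0.6745

Step 2: Solve for σ:
92.59 = 76 + 0.6745 × σ
σ = (92.59 - 76) / 0.6745
σ = 16.59 / 0.6745
σ = 24.5964

Verification: μ + z × σ = 76 + 0.6745 × 24.5964 = 92.59 ✓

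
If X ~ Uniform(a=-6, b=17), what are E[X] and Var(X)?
E[X] = 5.5000, Var(X) = 44.0833

We have X ~ Uniform(a=-6, b=17).

For a Uniform distribution with a=-6, b=17:

Expected value:
E[X] = 5.5000

Variance:
Var(X) = 44.0833

Standard deviation:
σ = √Var(X) = 6.6395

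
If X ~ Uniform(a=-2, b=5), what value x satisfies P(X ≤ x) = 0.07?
-1.5100

We have X ~ Uniform(a=-2, b=5).

We want to find x such that P(X ≤ x) = 0.07.

This is the 7th percentile, which means 7% of values fall below this point.

Using the inverse CDF (quantile function):
x = F⁻¹(0.07) = -1.5100

Verification: P(X ≤ -1.5100) = 0.07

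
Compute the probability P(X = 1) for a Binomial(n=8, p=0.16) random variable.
0.377716

We have X ~ Binomial(n=8, p=0.16).

For a Binomial distribution, the PMF gives us the probability of each outcome.

Using the PMF formula:
P(X = 1) = 0.377716

Rounded to 4 decimal places: 0.3777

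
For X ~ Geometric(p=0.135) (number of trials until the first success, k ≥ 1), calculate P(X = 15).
0.017724

We have X ~ Geometric(p=0.135) (number of trials until the first success, k ≥ 1).

For a Geometric distribution, the PMF gives us the probability of each outcome.

Using the PMF formula:
P(X = 15) = 0.017724

Rounded to 4 decimal places: 0.0177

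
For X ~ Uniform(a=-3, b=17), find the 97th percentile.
16.4000

We have X ~ Uniform(a=-3, b=17).

We want to find x such that P(X ≤ x) = 0.97.

This is the 97th percentile, which means 97% of values fall below this point.

Using the inverse CDF (quantile function):
x = F⁻¹(0.97) = 16.4000

Verification: P(X ≤ 16.4000) = 0.97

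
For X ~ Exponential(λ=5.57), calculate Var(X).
0.0322

We have X ~ Exponential(λ=5.57).

For an Exponential distribution with λ=5.57:
Var(X) = 0.0322

The variance measures the spread of the distribution around the mean.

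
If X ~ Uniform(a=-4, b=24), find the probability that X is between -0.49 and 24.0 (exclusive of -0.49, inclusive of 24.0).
0.874643

We have X ~ Uniform(a=-4, b=24).

To find P(-0.49 < X ≤ 24.0), we use:
P(-0.49 < X ≤ 24.0) = P(X ≤ 24.0) - P(X ≤ -0.49)
                 = F(24.0) - F(-0.49)
                 = 1.000000 - 0.125357
                 = 0.874643

So there's approximately a 87.5% chance that X falls in this range.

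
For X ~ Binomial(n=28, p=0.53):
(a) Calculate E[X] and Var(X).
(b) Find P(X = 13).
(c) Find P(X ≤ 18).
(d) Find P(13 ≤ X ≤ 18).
(a) E[X] = 14.8400, Var(X) = 6.9748
(b) P(X = 13) = 0.117602
(c) P(X ≤ 18) = 0.918227
(d) P(13 ≤ X ≤ 18) = 0.730474

We have X ~ Binomial(n=28, p=0.53).

(a) Moments:
E[X] = 14.8400
Var(X) = 6.9748
σ = √Var(X) = 2.6410

(b) Point probability using PMF:
P(X = 13) = 0.117602

(c) Cumulative probability using CDF:
P(X ≤ 18) = F(18) = 0.918227

(d) Range probability:
P(13 ≤ X ≤ 18) = P(X ≤ 18) - P(X ≤ 12)
                   = F(18) - F(12)
                   = 0.918227 - 0.187753
                   = 0.730474

This means approximately 73.0% of outcomes fall in the interval [13, 18].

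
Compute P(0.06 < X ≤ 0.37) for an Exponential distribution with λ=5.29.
0.586800

We have X ~ Exponential(λ=5.29).

To find P(0.06 < X ≤ 0.37), we use:
P(0.06 < X ≤ 0.37) = P(X ≤ 0.37) - P(X ≤ 0.06)
                 = F(0.37) - F(0.06)
                 = 0.858761 - 0.271961
                 = 0.586800

So there's approximately a 58.7% chance that X falls in this range.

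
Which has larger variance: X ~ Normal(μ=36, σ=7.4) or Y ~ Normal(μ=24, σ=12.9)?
Y has larger variance (166.4100 > 54.7600)

Compute the variance for each distribution:

X ~ Normal(μ=36, σ=7.4):
Var(X) = 54.7600

Y ~ Normal(μ=24, σ=12.9):
Var(Y) = 166.4100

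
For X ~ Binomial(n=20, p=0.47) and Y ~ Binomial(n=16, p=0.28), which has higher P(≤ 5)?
Y has higher probability (P(Y ≤ 5) = 0.7239 > P(X ≤ 5) = 0.0381)

Compute P(≤ 5) for each distribution:

X ~ Binomial(n=20, p=0.47):
P(X ≤ 5) = 0.0381

Y ~ Binomial(n=16, p=0.28):
P(Y ≤ 5) = 0.7239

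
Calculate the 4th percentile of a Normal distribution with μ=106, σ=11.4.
86.0422

We have X ~ Normal(μ=106, σ=11.4).

We want to find x such that P(X ≤ x) = 0.04.

This is the 4th percentile, which means 4% of values fall below this point.

Using the inverse CDF (quantile function):
x = F⁻¹(0.04) = 86.0422

Verification: P(X ≤ 86.0422) = 0.04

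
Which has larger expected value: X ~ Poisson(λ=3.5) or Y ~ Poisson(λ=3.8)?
Y has larger mean (3.8000 > 3.5000)

Compute the expected value for each distribution:

X ~ Poisson(λ=3.5):
E[X] = 3.5000

Y ~ Poisson(λ=3.8):
E[Y] = 3.8000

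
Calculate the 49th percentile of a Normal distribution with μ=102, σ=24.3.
101.3908

We have X ~ Normal(μ=102, σ=24.3).

We want to find x such that P(X ≤ x) = 0.49.

This is the 49th percentile, which means 49% of values fall below this point.

Using the inverse CDF (quantile function):
x = F⁻¹(0.49) = 101.3908

Verification: P(X ≤ 101.3908) = 0.49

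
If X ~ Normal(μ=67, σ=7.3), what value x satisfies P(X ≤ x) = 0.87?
75.2227

We have X ~ Normal(μ=67, σ=7.3).

We want to find x such that P(X ≤ x) = 0.87.

This is the 87th percentile, which means 87% of values fall below this point.

Using the inverse CDF (quantile function):
x = F⁻¹(0.87) = 75.2227

Verification: P(X ≤ 75.2227) = 0.87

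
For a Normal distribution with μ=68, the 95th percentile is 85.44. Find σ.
σ = 10.6028

For X ~ Normal(μ, σ), the p-th percentile satisfies x = μ + z_p × σ,
where z_p = Φ⁻¹(p) is the standard normal quantile.

Step 1: z_{0.95} = Φ⁻¹(0.95) = 1.6449

Step 2: Solve for σ:
85.44 = 68 + 1.6449 × σ
σ = (85.44 - 68) / 1.6449
σ = 17.44 / 1.6449
σ = 10.6028

Verification: μ + z × σ = 68 + 1.6449 × 10.6028 = 85.44 ✓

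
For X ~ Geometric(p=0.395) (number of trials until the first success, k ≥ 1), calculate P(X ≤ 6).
0.950962

We have X ~ Geometric(p=0.395) (number of trials until the first success, k ≥ 1).

The CDF gives us P(X ≤ k).

Using the CDF:
P(X ≤ 6) = 0.950962

This means there's approximately a 95.1% chance that X is at most 6.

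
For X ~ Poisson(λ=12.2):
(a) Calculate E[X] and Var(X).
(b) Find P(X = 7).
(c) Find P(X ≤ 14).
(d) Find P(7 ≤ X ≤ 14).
(a) E[X] = 12.2000, Var(X) = 12.2000
(b) P(X = 7) = 0.040151
(c) P(X ≤ 14) = 0.753634
(d) P(7 ≤ X ≤ 14) = 0.712660

We have X ~ Poisson(λ=12.2).

(a) Moments:
E[X] = 12.2000
Var(X) = 12.2000
σ = √Var(X) = 3.4928

(b) Point probability using PMF:
P(X = 7) = 0.040151

(c) Cumulative probability using CDF:
P(X ≤ 14) = F(14) = 0.753634

(d) Range probability:
P(7 ≤ X ≤ 14) = P(X ≤ 14) - P(X ≤ 6)
                   = F(14) - F(6)
                   = 0.753634 - 0.040974
                   = 0.712660

This means approximately 71.3% of outcomes fall in the interval [7, 14].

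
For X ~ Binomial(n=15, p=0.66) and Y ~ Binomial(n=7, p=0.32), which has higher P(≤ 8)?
Y has higher probability (P(Y ≤ 8) = 1.0000 > P(X ≤ 8) = 0.2194)

Compute P(≤ 8) for each distribution:

X ~ Binomial(n=15, p=0.66):
P(X ≤ 8) = 0.2194

Y ~ Binomial(n=7, p=0.32):
P(Y ≤ 8) = 1.0000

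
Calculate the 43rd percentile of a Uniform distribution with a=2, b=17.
8.4500

We have X ~ Uniform(a=2, b=17).

We want to find x such that P(X ≤ x) = 0.43.

This is the 43rd percentile, which means 43% of values fall below this point.

Using the inverse CDF (quantile function):
x = F⁻¹(0.43) = 8.4500

Verification: P(X ≤ 8.4500) = 0.43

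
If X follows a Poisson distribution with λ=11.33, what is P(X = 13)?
0.097758

We have X ~ Poisson(λ=11.33).

For a Poisson distribution, the PMF gives us the probability of each outcome.

Using the PMF formula:
P(X = 13) = 0.097758

Rounded to 4 decimal places: 0.0978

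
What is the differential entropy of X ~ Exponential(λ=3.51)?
-0.2556 nats

We have X ~ Exponential(λ=3.51).

The differential entropy measures the uncertainty or information content of the distribution.

For an Exponential distribution with λ=3.51:
h(X) = -0.2556 nats

(In bits, this would be -0.3688 bits.)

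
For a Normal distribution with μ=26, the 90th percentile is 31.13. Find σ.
σ = 4.0030

For X ~ Normal(μ, σ), the p-th percentile satisfies x = μ + z_p × σ,
where z_p = Φ⁻¹(p) is the standard normal quantile.

Step 1: z_{0.9} = Φ⁻¹(0.9) = 1.2816

Step 2: Solve for σ:
31.13 = 26 + 1.2816 × σ
σ = (31.13 - 26) / 1.2816
σ = 5.13 / 1.2816
σ = 4.0030

Verification: μ + z × σ = 26 + 1.2816 × 4.0030 = 31.13 ✓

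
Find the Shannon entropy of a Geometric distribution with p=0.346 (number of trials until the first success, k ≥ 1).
1.8640 nats

We have X ~ Geometric(p=0.346) (number of trials until the first success, k ≥ 1).

The Shannon entropy measures the uncertainty or information content of the distribution.

For a Geometric distribution with p=0.346 (number of trials until the first success, k ≥ 1):
H(X) = 1.8640 nats

(In bits, this would be 2.6891 bits.)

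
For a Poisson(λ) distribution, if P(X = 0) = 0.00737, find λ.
λ = 4.9103

For a Poisson(λ) distribution, the PMF at 0 is:
P(X = 0) = λ^0 e^(-λ) / 0! = e^(-λ)

Given P(X = 0) = 0.00737:
e^(-λ) = 0.00737
-λ = ln(0.00737)
λ = -ln(0.00737) = 4.9103

Verification: e^(-4.9103) = 0.00737 ✓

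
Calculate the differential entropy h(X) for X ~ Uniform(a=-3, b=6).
2.1972 nats

We have X ~ Uniform(a=-3, b=6).

The differential entropy measures the uncertainty or information content of the distribution.

For a Uniform distribution with a=-3, b=6:
h(X) = 2.1972 nats

(In bits, this would be 3.1699 bits.)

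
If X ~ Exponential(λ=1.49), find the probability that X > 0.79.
0.308171

We have X ~ Exponential(λ=1.49).

P(X > 0.79) = 1 - P(X ≤ 0.79)
                = 1 - F(0.79)
                = 1 - 0.691829
                = 0.308171

So there's approximately a 30.8% chance that X exceeds 0.79.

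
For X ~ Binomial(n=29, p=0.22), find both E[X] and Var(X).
E[X] = 6.3800, Var(X) = 4.9764

We have X ~ Binomial(n=29, p=0.22).

For a Binomial distribution with n=29, p=0.22:

Expected value:
E[X] = 6.3800

Variance:
Var(X) = 4.9764

Standard deviation:
σ = √Var(X) = 2.2308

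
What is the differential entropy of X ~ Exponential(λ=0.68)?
1.3857 nats

We have X ~ Exponential(λ=0.68).

The differential entropy measures the uncertainty or information content of the distribution.

For an Exponential distribution with λ=0.68:
h(X) = 1.3857 nats

(In bits, this would be 1.9991 bits.)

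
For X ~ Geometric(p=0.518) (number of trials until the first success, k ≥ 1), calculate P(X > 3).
0.111980

We have X ~ Geometric(p=0.518) (number of trials until the first success, k ≥ 1).

P(X > 3) = 1 - P(X ≤ 3)
                = 1 - F(3)
                = 1 - 0.888020
                = 0.111980

So there's approximately a 11.2% chance that X exceeds 3.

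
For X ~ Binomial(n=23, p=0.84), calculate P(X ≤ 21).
0.902438

We have X ~ Binomial(n=23, p=0.84).

The CDF gives us P(X ≤ k).

Using the CDF:
P(X ≤ 21) = 0.902438

This means there's approximately a 90.2% chance that X is at most 21.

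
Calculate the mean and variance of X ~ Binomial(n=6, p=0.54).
E[X] = 3.2400, Var(X) = 1.4904

We have X ~ Binomial(n=6, p=0.54).

For a Binomial distribution with n=6, p=0.54:

Expected value:
E[X] = 3.2400

Variance:
Var(X) = 1.4904

Standard deviation:
σ = √Var(X) = 1.2208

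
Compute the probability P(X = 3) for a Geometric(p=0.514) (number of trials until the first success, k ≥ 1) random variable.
0.121405

We have X ~ Geometric(p=0.514) (number of trials until the first success, k ≥ 1).

For a Geometric distribution, the PMF gives us the probability of each outcome.

Using the PMF formula:
P(X = 3) = 0.121405

Rounded to 4 decimal places: 0.1214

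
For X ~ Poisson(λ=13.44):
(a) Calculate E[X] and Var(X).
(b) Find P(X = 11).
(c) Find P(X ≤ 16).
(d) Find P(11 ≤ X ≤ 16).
(a) E[X] = 13.4400, Var(X) = 13.4400
(b) P(X = 11) = 0.094258
(c) P(X ≤ 16) = 0.802304
(d) P(11 ≤ X ≤ 16) = 0.586484

We have X ~ Poisson(λ=13.44).

(a) Moments:
E[X] = 13.4400
Var(X) = 13.4400
σ = √Var(X) = 3.6661

(b) Point probability using PMF:
P(X = 11) = 0.094258

(c) Cumulative probability using CDF:
P(X ≤ 16) = F(16) = 0.802304

(d) Range probability:
P(11 ≤ X ≤ 16) = P(X ≤ 16) - P(X ≤ 10)
                   = F(16) - F(10)
                   = 0.802304 - 0.215820
                   = 0.586484

This means approximately 58.6% of outcomes fall in the interval [11, 16].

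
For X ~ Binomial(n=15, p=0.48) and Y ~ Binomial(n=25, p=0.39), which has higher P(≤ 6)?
X has higher probability (P(X ≤ 6) = 0.3606 > P(Y ≤ 6) = 0.0886)

Compute P(≤ 6) for each distribution:

X ~ Binomial(n=15, p=0.48):
P(X ≤ 6) = 0.3606

Y ~ Binomial(n=25, p=0.39):
P(Y ≤ 6) = 0.0886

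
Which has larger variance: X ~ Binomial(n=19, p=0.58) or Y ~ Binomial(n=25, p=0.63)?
Y has larger variance (5.8275 > 4.6284)

Compute the variance for each distribution:

X ~ Binomial(n=19, p=0.58):
Var(X) = 4.6284

Y ~ Binomial(n=25, p=0.63):
Var(Y) = 5.8275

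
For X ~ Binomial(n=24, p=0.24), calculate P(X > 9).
0.042459

We have X ~ Binomial(n=24, p=0.24).

P(X > 9) = 1 - P(X ≤ 9)
                = 1 - F(9)
                = 1 - 0.957541
                = 0.042459

So there's approximately a 4.2% chance that X exceeds 9.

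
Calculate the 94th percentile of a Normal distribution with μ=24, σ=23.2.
60.0707

We have X ~ Normal(μ=24, σ=23.2).

We want to find x such that P(X ≤ x) = 0.94.

This is the 94th percentile, which means 94% of values fall below this point.

Using the inverse CDF (quantile function):
x = F⁻¹(0.94) = 60.0707

Verification: P(X ≤ 60.0707) = 0.94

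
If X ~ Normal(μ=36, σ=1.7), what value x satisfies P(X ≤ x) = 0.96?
38.9762

We have X ~ Normal(μ=36, σ=1.7).

We want to find x such that P(X ≤ x) = 0.96.

This is the 96th percentile, which means 96% of values fall below this point.

Using the inverse CDF (quantile function):
x = F⁻¹(0.96) = 38.9762

Verification: P(X ≤ 38.9762) = 0.96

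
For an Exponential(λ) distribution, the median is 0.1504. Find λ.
λ = 4.6087

For X ~ Exponential(λ), the CDF is F(x) = 1 - e^(-λx).
The median m satisfies F(m) = 0.5:
1 - e^(-λm) = 0.5
e^(-λm) = 0.5
λm = ln(2)
m = ln(2) / λ

Given m = 0.1504:
λ = ln(2) / 0.1504 = 0.693147 / 0.1504 = 4.6087

Verification: ln(2) / 4.6087 = 0.1504 ✓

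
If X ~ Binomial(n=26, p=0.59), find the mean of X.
15.3400

We have X ~ Binomial(n=26, p=0.59).

For a Binomial distribution with n=26, p=0.59:
E[X] = 15.3400

This is the expected (average) value of X.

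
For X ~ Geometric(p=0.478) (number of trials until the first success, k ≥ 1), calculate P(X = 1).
0.478000

We have X ~ Geometric(p=0.478) (number of trials until the first success, k ≥ 1).

For a Geometric distribution, the PMF gives us the probability of each outcome.

Using the PMF formula:
P(X = 1) = 0.478000

Rounded to 4 decimal places: 0.4780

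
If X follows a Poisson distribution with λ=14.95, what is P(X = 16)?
0.095706

We have X ~ Poisson(λ=14.95).

For a Poisson distribution, the PMF gives us the probability of each outcome.

Using the PMF formula:
P(X = 16) = 0.095706

Rounded to 4 decimal places: 0.0957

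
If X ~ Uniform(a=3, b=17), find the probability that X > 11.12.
0.420000

We have X ~ Uniform(a=3, b=17).

P(X > 11.12) = 1 - P(X ≤ 11.12)
                = 1 - F(11.12)
                = 1 - 0.580000
                = 0.420000

So there's approximately a 42.0% chance that X exceeds 11.12.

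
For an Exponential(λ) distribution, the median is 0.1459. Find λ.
λ = 4.7508

For X ~ Exponential(λ), the CDF is F(x) = 1 - e^(-λx).
The median m satisfies F(m) = 0.5:
1 - e^(-λm) = 0.5
e^(-λm) = 0.5
λm = ln(2)
m = ln(2) / λ

Given m = 0.1459:
λ = ln(2) / 0.1459 = 0.693147 / 0.1459 = 4.7508

Verification: ln(2) / 4.7508 = 0.1459 ✓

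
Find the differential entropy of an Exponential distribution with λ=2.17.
0.2253 nats

We have X ~ Exponential(λ=2.17).

The differential entropy measures the uncertainty or information content of the distribution.

For an Exponential distribution with λ=2.17:
h(X) = 0.2253 nats

(In bits, this would be 0.3250 bits.)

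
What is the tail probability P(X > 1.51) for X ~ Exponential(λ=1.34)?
0.132205

We have X ~ Exponential(λ=1.34).

P(X > 1.51) = 1 - P(X ≤ 1.51)
                = 1 - F(1.51)
                = 1 - 0.867795
                = 0.132205

So there's approximately a 13.2% chance that X exceeds 1.51.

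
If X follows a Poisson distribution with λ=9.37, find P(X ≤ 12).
0.847217

We have X ~ Poisson(λ=9.37).

The CDF gives us P(X ≤ k).

Using the CDF:
P(X ≤ 12) = 0.847217

This means there's approximately a 84.7% chance that X is at most 12.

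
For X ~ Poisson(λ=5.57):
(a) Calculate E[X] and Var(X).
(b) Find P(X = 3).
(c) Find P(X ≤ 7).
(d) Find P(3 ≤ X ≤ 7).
(a) E[X] = 5.5700, Var(X) = 5.5700
(b) P(X = 3) = 0.109747
(c) P(X ≤ 7) = 0.800762
(d) P(3 ≤ X ≤ 7) = 0.716618

We have X ~ Poisson(λ=5.57).

(a) Moments:
E[X] = 5.5700
Var(X) = 5.5700
σ = √Var(X) = 2.3601

(b) Point probability using PMF:
P(X = 3) = 0.109747

(c) Cumulative probability using CDF:
P(X ≤ 7) = F(7) = 0.800762

(d) Range probability:
P(3 ≤ X ≤ 7) = P(X ≤ 7) - P(X ≤ 2)
                   = F(7) - F(2)
                   = 0.800762 - 0.084145
                   = 0.716618

This means approximately 71.7% of outcomes fall in the interval [3, 7].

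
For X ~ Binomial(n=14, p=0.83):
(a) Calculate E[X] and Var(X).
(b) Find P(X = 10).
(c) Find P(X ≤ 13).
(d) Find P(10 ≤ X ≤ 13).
(a) E[X] = 11.6200, Var(X) = 1.9754
(b) P(X = 10) = 0.129721
(c) P(X ≤ 13) = 0.926363
(d) P(10 ≤ X ≤ 13) = 0.852289

We have X ~ Binomial(n=14, p=0.83).

(a) Moments:
E[X] = 11.6200
Var(X) = 1.9754
σ = √Var(X) = 1.4055

(b) Point probability using PMF:
P(X = 10) = 0.129721

(c) Cumulative probability using CDF:
P(X ≤ 13) = F(13) = 0.926363

(d) Range probability:
P(10 ≤ X ≤ 13) = P(X ≤ 13) - P(X ≤ 9)
                   = F(13) - F(9)
                   = 0.926363 - 0.074075
                   = 0.852289

This means approximately 85.2% of outcomes fall in the interval [10, 13].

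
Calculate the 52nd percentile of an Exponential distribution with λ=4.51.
0.1627

We have X ~ Exponential(λ=4.51).

We want to find x such that P(X ≤ x) = 0.52.

This is the 52nd percentile, which means 52% of values fall below this point.

Using the inverse CDF (quantile function):
x = F⁻¹(0.52) = 0.1627

Verification: P(X ≤ 0.1627) = 0.52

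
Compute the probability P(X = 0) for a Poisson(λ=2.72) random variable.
0.065875

We have X ~ Poisson(λ=2.72).

For a Poisson distribution, the PMF gives us the probability of each outcome.

Using the PMF formula:
P(X = 0) = 0.065875

Rounded to 4 decimal places: 0.0659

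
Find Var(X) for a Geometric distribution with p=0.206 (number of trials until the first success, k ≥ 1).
18.7105

We have X ~ Geometric(p=0.206) (number of trials until the first success, k ≥ 1).

For a Geometric distribution with p=0.206 (number of trials until the first success, k ≥ 1):
Var(X) = 18.7105

The variance measures the spread of the distribution around the mean.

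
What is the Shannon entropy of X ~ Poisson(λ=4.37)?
2.1336 nats

We have X ~ Poisson(λ=4.37).

The Shannon entropy measures the uncertainty or information content of the distribution.

For a Poisson distribution with λ=4.37:
H(X) = 2.1336 nats

(In bits, this would be 3.0781 bits.)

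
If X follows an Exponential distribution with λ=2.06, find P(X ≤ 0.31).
0.471969

We have X ~ Exponential(λ=2.06).

The CDF gives us P(X ≤ k).

Using the CDF:
P(X ≤ 0.31) = 0.471969

This means there's approximately a 47.2% chance that X is at most 0.31.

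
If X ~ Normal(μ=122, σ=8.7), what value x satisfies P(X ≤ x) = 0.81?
129.6377

We have X ~ Normal(μ=122, σ=8.7).

We want to find x such that P(X ≤ x) = 0.81.

This is the 81st percentile, which means 81% of values fall below this point.

Using the inverse CDF (quantile function):
x = F⁻¹(0.81) = 129.6377

Verification: P(X ≤ 129.6377) = 0.81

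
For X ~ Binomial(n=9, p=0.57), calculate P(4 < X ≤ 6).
0.488242

We have X ~ Binomial(n=9, p=0.57).

To find P(4 < X ≤ 6), we use:
P(4 < X ≤ 6) = P(X ≤ 6) - P(X ≤ 4)
                 = F(6) - F(4)
                 = 0.820400 - 0.332158
                 = 0.488242

So there's approximately a 48.8% chance that X falls in this range.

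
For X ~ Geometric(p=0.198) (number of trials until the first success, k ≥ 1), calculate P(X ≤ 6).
0.733899

We have X ~ Geometric(p=0.198) (number of trials until the first success, k ≥ 1).

The CDF gives us P(X ≤ k).

Using the CDF:
P(X ≤ 6) = 0.733899

This means there's approximately a 73.4% chance that X is at most 6.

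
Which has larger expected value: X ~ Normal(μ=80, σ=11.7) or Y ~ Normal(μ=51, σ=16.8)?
X has larger mean (80.0000 > 51.0000)

Compute the expected value for each distribution:

X ~ Normal(μ=80, σ=11.7):
E[X] = 80.0000

Y ~ Normal(μ=51, σ=16.8):
E[Y] = 51.0000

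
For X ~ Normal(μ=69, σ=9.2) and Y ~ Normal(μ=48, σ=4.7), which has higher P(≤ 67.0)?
Y has higher probability (P(Y ≤ 67.0) = 1.0000 > P(X ≤ 67.0) = 0.4140)

Compute P(≤ 67.0) for each distribution:

X ~ Normal(μ=69, σ=9.2):
P(X ≤ 67.0) = 0.4140

Y ~ Normal(μ=48, σ=4.7):
P(Y ≤ 67.0) = 1.0000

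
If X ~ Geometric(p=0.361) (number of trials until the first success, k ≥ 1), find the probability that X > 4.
0.166726

We have X ~ Geometric(p=0.361) (number of trials until the first success, k ≥ 1).

P(X > 4) = 1 - P(X ≤ 4)
                = 1 - F(4)
                = 1 - 0.833274
                = 0.166726

So there's approximately a 16.7% chance that X exceeds 4.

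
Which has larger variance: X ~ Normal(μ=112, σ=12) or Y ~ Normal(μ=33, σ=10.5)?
X has larger variance (144.0000 > 110.2500)

Compute the variance for each distribution:

X ~ Normal(μ=112, σ=12):
Var(X) = 144.0000

Y ~ Normal(μ=33, σ=10.5):
Var(Y) = 110.2500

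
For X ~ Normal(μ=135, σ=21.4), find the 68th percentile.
145.0088

We have X ~ Normal(μ=135, σ=21.4).

We want to find x such that P(X ≤ x) = 0.68.

This is the 68th percentile, which means 68% of values fall below this point.

Using the inverse CDF (quantile function):
x = F⁻¹(0.68) = 145.0088

Verification: P(X ≤ 145.0088) = 0.68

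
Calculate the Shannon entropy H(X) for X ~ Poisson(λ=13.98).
2.7316 nats

We have X ~ Poisson(λ=13.98).

The Shannon entropy measures the uncertainty or information content of the distribution.

For a Poisson distribution with λ=13.98:
H(X) = 2.7316 nats

(In bits, this would be 3.9408 bits.)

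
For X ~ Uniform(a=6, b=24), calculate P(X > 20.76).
0.180000

We have X ~ Uniform(a=6, b=24).

P(X > 20.76) = 1 - P(X ≤ 20.76)
                = 1 - F(20.76)
                = 1 - 0.820000
                = 0.180000

So there's approximately a 18.0% chance that X exceeds 20.76.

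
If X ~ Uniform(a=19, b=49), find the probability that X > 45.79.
0.107000

We have X ~ Uniform(a=19, b=49).

P(X > 45.79) = 1 - P(X ≤ 45.79)
                = 1 - F(45.79)
                = 1 - 0.893000
                = 0.107000

So there's approximately a 10.7% chance that X exceeds 45.79.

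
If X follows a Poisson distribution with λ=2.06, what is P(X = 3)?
0.185697

We have X ~ Poisson(λ=2.06).

For a Poisson distribution, the PMF gives us the probability of each outcome.

Using the PMF formula:
P(X = 3) = 0.185697

Rounded to 4 decimal places: 0.1857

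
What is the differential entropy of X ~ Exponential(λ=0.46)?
1.7765 nats

We have X ~ Exponential(λ=0.46).

The differential entropy measures the uncertainty or information content of the distribution.

For an Exponential distribution with λ=0.46:
h(X) = 1.7765 nats

(In bits, this would be 2.5630 bits.)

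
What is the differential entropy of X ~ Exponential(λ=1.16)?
0.8516 nats

We have X ~ Exponential(λ=1.16).

The differential entropy measures the uncertainty or information content of the distribution.

For an Exponential distribution with λ=1.16:
h(X) = 0.8516 nats

(In bits, this would be 1.2286 bits.)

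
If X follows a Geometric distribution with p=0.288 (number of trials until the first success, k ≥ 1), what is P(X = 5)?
0.074014

We have X ~ Geometric(p=0.288) (number of trials until the first success, k ≥ 1).

For a Geometric distribution, the PMF gives us the probability of each outcome.

Using the PMF formula:
P(X = 5) = 0.074014

Rounded to 4 decimal places: 0.0740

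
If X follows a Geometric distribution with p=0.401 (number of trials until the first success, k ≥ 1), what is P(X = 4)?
0.086184

We have X ~ Geometric(p=0.401) (number of trials until the first success, k ≥ 1).

For a Geometric distribution, the PMF gives us the probability of each outcome.

Using the PMF formula:
P(X = 4) = 0.086184

Rounded to 4 decimal places: 0.0862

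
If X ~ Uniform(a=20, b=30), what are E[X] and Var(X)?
E[X] = 25.0000, Var(X) = 8.3333

We have X ~ Uniform(a=20, b=30).

For a Uniform distribution with a=20, b=30:

Expected value:
E[X] = 25.0000

Variance:
Var(X) = 8.3333

Standard deviation:
σ = √Var(X) = 2.8868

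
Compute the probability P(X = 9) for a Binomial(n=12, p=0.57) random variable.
0.111097

We have X ~ Binomial(n=12, p=0.57).

For a Binomial distribution, the PMF gives us the probability of each outcome.

Using the PMF formula:
P(X = 9) = 0.111097

Rounded to 4 decimal places: 0.1111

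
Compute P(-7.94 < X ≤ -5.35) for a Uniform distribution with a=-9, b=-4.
0.518000

We have X ~ Uniform(a=-9, b=-4).

To find P(-7.94 < X ≤ -5.35), we use:
P(-7.94 < X ≤ -5.35) = P(X ≤ -5.35) - P(X ≤ -7.94)
                 = F(-5.35) - F(-7.94)
                 = 0.730000 - 0.212000
                 = 0.518000

So there's approximately a 51.8% chance that X falls in this range.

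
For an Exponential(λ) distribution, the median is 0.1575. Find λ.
λ = 4.4009

For X ~ Exponential(λ), the CDF is F(x) = 1 - e^(-λx).
The median m satisfies F(m) = 0.5:
1 - e^(-λm) = 0.5
e^(-λm) = 0.5
λm = ln(2)
m = ln(2) / λ

Given m = 0.1575:
λ = ln(2) / 0.1575 = 0.693147 / 0.1575 = 4.4009

Verification: ln(2) / 4.4009 = 0.1575 ✓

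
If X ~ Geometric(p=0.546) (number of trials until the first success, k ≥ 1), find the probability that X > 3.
0.093577

We have X ~ Geometric(p=0.546) (number of trials until the first success, k ≥ 1).

P(X > 3) = 1 - P(X ≤ 3)
                = 1 - F(3)
                = 1 - 0.906423
                = 0.093577

So there's approximately a 9.4% chance that X exceeds 3.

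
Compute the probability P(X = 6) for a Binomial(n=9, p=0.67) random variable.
0.273067

We have X ~ Binomial(n=9, p=0.67).

For a Binomial distribution, the PMF gives us the probability of each outcome.

Using the PMF formula:
P(X = 6) = 0.273067

Rounded to 4 decimal places: 0.2731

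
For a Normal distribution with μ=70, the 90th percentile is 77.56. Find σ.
σ = 5.8991

For X ~ Normal(μ, σ), the p-th percentile satisfies x = μ + z_p × σ,
where z_p = Φ⁻¹(p) is the standard normal quantile.

Step 1: z_{0.9} = Φ⁻¹(0.9) = 1.2816

Step 2: Solve for σ:
77.56 = 70 + 1.2816 × σ
σ = (77.56 - 70) / 1.2816
σ = 7.56 / 1.2816
σ = 5.8991

Verification: μ + z × σ = 70 + 1.2816 × 5.8991 = 77.56 ✓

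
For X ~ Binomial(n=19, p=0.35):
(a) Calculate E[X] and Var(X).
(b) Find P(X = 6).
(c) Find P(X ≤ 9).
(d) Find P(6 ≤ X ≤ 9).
(a) E[X] = 6.6500, Var(X) = 4.3225
(b) P(X = 6) = 0.184401
(c) P(X ≤ 9) = 0.912526
(d) P(6 ≤ X ≤ 9) = 0.615762

We have X ~ Binomial(n=19, p=0.35).

(a) Moments:
E[X] = 6.6500
Var(X) = 4.3225
σ = √Var(X) = 2.0791

(b) Point probability using PMF:
P(X = 6) = 0.184401

(c) Cumulative probability using CDF:
P(X ≤ 9) = F(9) = 0.912526

(d) Range probability:
P(6 ≤ X ≤ 9) = P(X ≤ 9) - P(X ≤ 5)
                   = F(9) - F(5)
                   = 0.912526 - 0.296765
                   = 0.615762

This means approximately 61.6% of outcomes fall in the interval [6, 9].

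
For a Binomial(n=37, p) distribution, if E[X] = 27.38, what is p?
p = 0.74

For a Binomial(n, p) distribution:
E[X] = n × p

Given n = 37 and E[X] = 27.38:
27.38 = 37 × p
p = 27.38 / 37 = 0.74

Verification: Binomial(37, 0.74) has E[X] = 27.38 ✓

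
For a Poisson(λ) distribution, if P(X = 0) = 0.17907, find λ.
λ = 1.7200

For a Poisson(λ) distribution, the PMF at 0 is:
P(X = 0) = λ^0 e^(-λ) / 0! = e^(-λ)

Given P(X = 0) = 0.17907:
e^(-λ) = 0.17907
-λ = ln(0.17907)
λ = -ln(0.17907) = 1.7200

Verification: e^(-1.7200) = 0.17907 ✓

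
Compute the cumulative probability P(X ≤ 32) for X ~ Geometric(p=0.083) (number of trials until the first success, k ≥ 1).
0.937509

We have X ~ Geometric(p=0.083) (number of trials until the first success, k ≥ 1).

The CDF gives us P(X ≤ k).

Using the CDF:
P(X ≤ 32) = 0.937509

This means there's approximately a 93.8% chance that X is at most 32.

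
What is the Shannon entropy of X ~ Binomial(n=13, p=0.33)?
1.9418 nats

We have X ~ Binomial(n=13, p=0.33).

The Shannon entropy measures the uncertainty or information content of the distribution.

For a Binomial distribution with n=13, p=0.33:
H(X) = 1.9418 nats

(In bits, this would be 2.8015 bits.)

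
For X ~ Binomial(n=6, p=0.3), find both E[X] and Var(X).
E[X] = 1.8000, Var(X) = 1.2600

We have X ~ Binomial(n=6, p=0.3).

For a Binomial distribution with n=6, p=0.3:

Expected value:
E[X] = 1.8000

Variance:
Var(X) = 1.2600

Standard deviation:
σ = √Var(X) = 1.1225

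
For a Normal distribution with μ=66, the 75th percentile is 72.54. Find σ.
σ = 9.6962

For X ~ Normal(μ, σ), the p-th percentile satisfies x = μ + z_p × σ,
where z_p = Φ⁻¹(p) is the standard normal quantile.

Step 1: z_{0.75} = Φ⁻¹(0.75) = 0.6745

Step 2: Solve for σ:
72.54 = 66 + 0.6745 × σ
σ = (72.54 - 66) / 0.6745
σ = 6.54 / 0.6745
σ = 9.6962

Verification: μ + z × σ = 66 + 0.6745 × 9.6962 = 72.54 ✓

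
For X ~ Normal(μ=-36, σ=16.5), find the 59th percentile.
-32.2455

We have X ~ Normal(μ=-36, σ=16.5).

We want to find x such that P(X ≤ x) = 0.59.

This is the 59th percentile, which means 59% of values fall below this point.

Using the inverse CDF (quantile function):
x = F⁻¹(0.59) = -32.2455

Verification: P(X ≤ -32.2455) = 0.59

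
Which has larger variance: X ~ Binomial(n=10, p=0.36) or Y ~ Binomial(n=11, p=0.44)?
Y has larger variance (2.7104 > 2.3040)

Compute the variance for each distribution:

X ~ Binomial(n=10, p=0.36):
Var(X) = 2.3040

Y ~ Binomial(n=11, p=0.44):
Var(Y) = 2.7104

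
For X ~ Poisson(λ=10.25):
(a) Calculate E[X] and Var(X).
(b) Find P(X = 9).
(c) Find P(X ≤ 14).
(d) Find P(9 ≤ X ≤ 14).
(a) E[X] = 10.2500, Var(X) = 10.2500
(b) P(X = 9) = 0.121684
(c) P(X ≤ 14) = 0.902869
(d) P(9 ≤ X ≤ 14) = 0.597485

We have X ~ Poisson(λ=10.25).

(a) Moments:
E[X] = 10.2500
Var(X) = 10.2500
σ = √Var(X) = 3.2016

(b) Point probability using PMF:
P(X = 9) = 0.121684

(c) Cumulative probability using CDF:
P(X ≤ 14) = F(14) = 0.902869

(d) Range probability:
P(9 ≤ X ≤ 14) = P(X ≤ 14) - P(X ≤ 8)
                   = F(14) - F(8)
                   = 0.902869 - 0.305384
                   = 0.597485

This means approximately 59.7% of outcomes fall in the interval [9, 14].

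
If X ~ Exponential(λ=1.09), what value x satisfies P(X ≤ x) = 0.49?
0.6177

We have X ~ Exponential(λ=1.09).

We want to find x such that P(X ≤ x) = 0.49.

This is the 49th percentile, which means 49% of values fall below this point.

Using the inverse CDF (quantile function):
x = F⁻¹(0.49) = 0.6177

Verification: P(X ≤ 0.6177) = 0.49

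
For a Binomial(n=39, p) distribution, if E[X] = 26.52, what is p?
p = 0.68

For a Binomial(n, p) distribution:
E[X] = n × p

Given n = 39 and E[X] = 26.52:
26.52 = 39 × p
p = 26.52 / 39 = 0.68

Verification: Binomial(39, 0.68) has E[X] = 26.52 ✓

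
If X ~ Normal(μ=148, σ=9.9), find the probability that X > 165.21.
0.041072

We have X ~ Normal(μ=148, σ=9.9).

P(X > 165.21) = 1 - P(X ≤ 165.21)
                = 1 - F(165.21)
                = 1 - 0.958928
                = 0.041072

So there's approximately a 4.1% chance that X exceeds 165.21.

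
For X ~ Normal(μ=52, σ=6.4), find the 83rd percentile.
58.1067

We have X ~ Normal(μ=52, σ=6.4).

We want to find x such that P(X ≤ x) = 0.83.

This is the 83rd percentile, which means 83% of values fall below this point.

Using the inverse CDF (quantile function):
x = F⁻¹(0.83) = 58.1067

Verification: P(X ≤ 58.1067) = 0.83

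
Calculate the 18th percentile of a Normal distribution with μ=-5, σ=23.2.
-26.2365

We have X ~ Normal(μ=-5, σ=23.2).

We want to find x such that P(X ≤ x) = 0.18.

This is the 18th percentile, which means 18% of values fall below this point.

Using the inverse CDF (quantile function):
x = F⁻¹(0.18) = -26.2365

Verification: P(X ≤ -26.2365) = 0.18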